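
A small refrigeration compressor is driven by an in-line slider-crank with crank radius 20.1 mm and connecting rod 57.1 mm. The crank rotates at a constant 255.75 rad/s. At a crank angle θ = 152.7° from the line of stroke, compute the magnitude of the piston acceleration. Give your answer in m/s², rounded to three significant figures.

887

ω = 255.8 rad/s
x(θ) = r cosθ + √(L² − r² sin²θ); with ω constant, a = ω²·d²x/dθ².
d²x/dθ² = −r cosθ − r²(cos2θ)/√u − r⁴ sin²2θ/(4u^{3/2}),  u = L² − r² sin²θ = 0.00317542 m².
Substituting r = 0.0201 m, L = 0.0571 m, θ = 152.7°: d²x/dθ² = +0.013557 m.
a = ω²·d²x/dθ² = (255.8)²·(+0.013557) = +886.7 m/s²;  |a| = 886.7 m/s².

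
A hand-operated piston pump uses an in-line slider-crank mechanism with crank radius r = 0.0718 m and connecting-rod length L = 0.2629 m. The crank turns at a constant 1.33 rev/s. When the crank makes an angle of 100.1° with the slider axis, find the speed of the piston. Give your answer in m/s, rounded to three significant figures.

ω = 2π·1.33 = 8.357 rad/s
For an in-line slider-crank, x = r cosθ + √(L² − r² sin²θ), so v = −rω sinθ·[1 + r cosθ/√(L² − r² sin²θ)].
With r = 0.0718 m, L = 0.2629 m, θ = 100.1°: √(L² − r² sin²θ) = 0.25322 m.
v = −0.0718·8.357·0.98450·[1 + 0.0718·-0.17537/0.25322] = -0.56134 m/s.
|v| = 0.56134 m/s.

0.561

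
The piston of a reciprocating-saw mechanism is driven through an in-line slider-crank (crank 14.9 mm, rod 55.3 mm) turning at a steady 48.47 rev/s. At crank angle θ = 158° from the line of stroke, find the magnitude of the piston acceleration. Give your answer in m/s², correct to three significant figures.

1010

ω = 2π·48.5 = 304.5 rad/s
x(θ) = r cosθ + √(L² − r² sin²θ); with ω constant, a = ω²·d²x/dθ².
d²x/dθ² = −r cosθ − r²(cos2θ)/√u − r⁴ sin²2θ/(4u^{3/2}),  u = L² − r² sin²θ = 0.00302694 m².
Substituting r = 0.0149 m, L = 0.0553 m, θ = 158°: d²x/dθ² = +0.010877 m.
a = ω²·d²x/dθ² = (304.5)²·(+0.010877) = +1008.8 m/s²;  |a| = 1008.8 m/s².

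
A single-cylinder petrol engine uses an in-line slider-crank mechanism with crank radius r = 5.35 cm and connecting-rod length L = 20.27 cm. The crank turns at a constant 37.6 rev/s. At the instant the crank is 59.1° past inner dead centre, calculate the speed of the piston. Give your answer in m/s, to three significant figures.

12.4

ω = 2π·37.6 = 236.2 rad/s
For an in-line slider-crank, x = r cosθ + √(L² − r² sin²θ), so v = −rω sinθ·[1 + r cosθ/√(L² − r² sin²θ)].
With r = 0.0535 m, L = 0.2027 m, θ = 59.1°: √(L² − r² sin²θ) = 0.19743 m.
v = −0.0535·236.2·0.85806·[1 + 0.0535·0.51354/0.19743] = -12.355 m/s.
|v| = 12.355 m/s.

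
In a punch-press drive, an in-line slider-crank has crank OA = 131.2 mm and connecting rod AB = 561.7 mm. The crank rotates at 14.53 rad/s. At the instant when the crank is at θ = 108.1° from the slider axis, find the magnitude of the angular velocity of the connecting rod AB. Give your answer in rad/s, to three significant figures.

ω = 14.53 rad/s
The rod makes angle φ with the slider axis where L sinφ = r sinθ; differentiating, L cosφ·φ̇ = r ω cosθ.
L cosφ = √(L² − r² sin²θ) = 0.54768 m.
|ω_rod| = r ω |cosθ| / √(L² − r² sin²θ) = 0.1312·14.53·0.31068/0.54768 = 1.0814 rad/s.

1.08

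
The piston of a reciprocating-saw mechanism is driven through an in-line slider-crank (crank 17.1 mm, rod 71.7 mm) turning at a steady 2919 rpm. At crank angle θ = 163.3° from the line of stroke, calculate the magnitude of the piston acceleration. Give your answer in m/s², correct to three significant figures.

ω = 2π·2919/60 = 305.7 rad/s
x(θ) = r cosθ + √(L² − r² sin²θ); with ω constant, a = ω²·d²x/dθ².
d²x/dθ² = −r cosθ − r²(cos2θ)/√u − r⁴ sin²2θ/(4u^{3/2}),  u = L² − r² sin²θ = 0.00511674 m².
Substituting r = 0.0171 m, L = 0.0717 m, θ = 163.3°: d²x/dθ² = +0.012948 m.
a = ω²·d²x/dθ² = (305.7)²·(+0.012948) = +1209.9 m/s²;  |a| = 1209.9 m/s².

1210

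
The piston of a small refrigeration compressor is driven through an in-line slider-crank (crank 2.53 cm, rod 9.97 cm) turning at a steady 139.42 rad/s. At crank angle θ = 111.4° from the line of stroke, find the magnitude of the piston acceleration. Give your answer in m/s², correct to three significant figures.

273

ω = 139.4 rad/s
x(θ) = r cosθ + √(L² − r² sin²θ); with ω constant, a = ω²·d²x/dθ².
d²x/dθ² = −r cosθ − r²(cos2θ)/√u − r⁴ sin²2θ/(4u^{3/2}),  u = L² − r² sin²θ = 0.00938522 m².
Substituting r = 0.0253 m, L = 0.0997 m, θ = 111.4°: d²x/dθ² = +0.014027 m.
a = ω²·d²x/dθ² = (139.4)²·(+0.014027) = +272.66 m/s²;  |a| = 272.66 m/s².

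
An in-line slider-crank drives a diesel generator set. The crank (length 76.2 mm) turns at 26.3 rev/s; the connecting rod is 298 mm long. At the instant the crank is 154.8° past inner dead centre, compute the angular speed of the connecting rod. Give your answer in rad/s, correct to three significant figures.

38.5

ω = 165.2 rad/s (converted from 26.3 rev/s).
The rod makes angle φ with the slider axis where L sinφ = r sinθ; differentiating, L cosφ·φ̇ = r ω cosθ.
L cosφ = √(L² − r² sin²θ) = 0.29623 m.
|ω_rod| = r ω |cosθ| / √(L² − r² sin²θ) = 0.0762·165.2·0.90483/0.29623 = 38.462 rad/s.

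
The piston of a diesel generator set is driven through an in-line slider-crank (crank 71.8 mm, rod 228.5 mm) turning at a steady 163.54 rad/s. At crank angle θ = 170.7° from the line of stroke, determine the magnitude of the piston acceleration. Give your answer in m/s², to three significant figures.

ω = 163.5 rad/s
x(θ) = r cosθ + √(L² − r² sin²θ); with ω constant, a = ω²·d²x/dθ².
d²x/dθ² = −r cosθ − r²(cos2θ)/√u − r⁴ sin²2θ/(4u^{3/2}),  u = L² − r² sin²θ = 0.0520776 m².
Substituting r = 0.0718 m, L = 0.2285 m, θ = 170.7°: d²x/dθ² = +0.049389 m.
a = ω²·d²x/dθ² = (163.5)²·(+0.049389) = +1320.9 m/s²;  |a| = 1320.9 m/s².

1320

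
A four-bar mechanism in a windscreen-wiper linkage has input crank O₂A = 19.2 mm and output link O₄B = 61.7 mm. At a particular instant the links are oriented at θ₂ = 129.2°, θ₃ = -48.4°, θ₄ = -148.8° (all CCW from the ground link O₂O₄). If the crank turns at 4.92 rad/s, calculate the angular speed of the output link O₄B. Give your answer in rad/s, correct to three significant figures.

0.0652

ω₂ = 4.92 rad/s
Differentiating the loop-closure r₂e^{iθ₂}+r₃e^{iθ₃}=r₁+r₄e^{iθ₄} gives r₂ω₂e^{iθ₂}+r₃ω₃e^{iθ₃}=r₄ω₄e^{iθ₄}.
Eliminating the other unknown: ω₄ = r₂ω₂ sin(θ₂−θ₃) / [r₄ sin(θ₄−θ₃)].
Numerator sine = +0.04188; denominator sine = -0.98357.
Result = 0.0192·4.92·(+0.04188) / (0.0617·(-0.98357)) = -0.065183 rad/s; magnitude 0.065183 rad/s.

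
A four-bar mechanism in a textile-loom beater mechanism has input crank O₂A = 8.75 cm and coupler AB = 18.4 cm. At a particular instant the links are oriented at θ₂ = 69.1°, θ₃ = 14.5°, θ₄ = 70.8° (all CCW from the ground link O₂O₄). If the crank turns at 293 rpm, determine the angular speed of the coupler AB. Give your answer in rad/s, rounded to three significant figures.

0.520

ω₂ = 30.68 rad/s (from 293 rpm).
Differentiating the loop-closure r₂e^{iθ₂}+r₃e^{iθ₃}=r₁+r₄e^{iθ₄} gives r₂ω₂e^{iθ₂}+r₃ω₃e^{iθ₃}=r₄ω₄e^{iθ₄}.
Eliminating the other unknown: ω₃ = r₂ω₂ sin(θ₄−θ₂) / [r₃ sin(θ₃−θ₄)].
Numerator sine = +0.02967; denominator sine = -0.83195.
Result = 0.0875·30.68·(+0.02967) / (0.184·(-0.83195)) = -0.5203 rad/s; magnitude 0.5203 rad/s.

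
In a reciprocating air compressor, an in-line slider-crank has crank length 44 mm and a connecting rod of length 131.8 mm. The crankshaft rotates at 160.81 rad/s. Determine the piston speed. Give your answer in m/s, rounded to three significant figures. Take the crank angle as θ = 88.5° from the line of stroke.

ω = 160.8 rad/s
For an in-line slider-crank, x = r cosθ + √(L² − r² sin²θ), so v = −rω sinθ·[1 + r cosθ/√(L² − r² sin²θ)].
With r = 0.044 m, L = 0.1318 m, θ = 88.5°: √(L² − r² sin²θ) = 0.12424 m.
v = −0.044·160.8·0.99966·[1 + 0.044·0.02618/0.12424] = -7.1388 m/s.
|v| = 7.1388 m/s.

7.14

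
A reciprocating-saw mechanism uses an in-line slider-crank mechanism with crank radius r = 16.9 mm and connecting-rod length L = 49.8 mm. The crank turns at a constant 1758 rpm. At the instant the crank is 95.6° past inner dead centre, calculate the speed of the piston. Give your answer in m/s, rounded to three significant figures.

2.99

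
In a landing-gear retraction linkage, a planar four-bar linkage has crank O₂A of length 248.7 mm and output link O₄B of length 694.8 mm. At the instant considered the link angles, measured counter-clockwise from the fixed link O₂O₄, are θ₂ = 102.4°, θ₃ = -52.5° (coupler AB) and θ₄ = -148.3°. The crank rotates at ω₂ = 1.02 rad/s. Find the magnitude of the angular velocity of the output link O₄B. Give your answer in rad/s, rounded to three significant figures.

0.156

ω₂ = 1.02 rad/s
Differentiating the loop-closure r₂e^{iθ₂}+r₃e^{iθ₃}=r₁+r₄e^{iθ₄} gives r₂ω₂e^{iθ₂}+r₃ω₃e^{iθ₃}=r₄ω₄e^{iθ₄}.
Eliminating the other unknown: ω₄ = r₂ω₂ sin(θ₂−θ₃) / [r₄ sin(θ₄−θ₃)].
Numerator sine = +0.42420; denominator sine = -0.99488.
Result = 0.2487·1.02·(+0.42420) / (0.6948·(-0.99488)) = -0.15567 rad/s; magnitude 0.15567 rad/s.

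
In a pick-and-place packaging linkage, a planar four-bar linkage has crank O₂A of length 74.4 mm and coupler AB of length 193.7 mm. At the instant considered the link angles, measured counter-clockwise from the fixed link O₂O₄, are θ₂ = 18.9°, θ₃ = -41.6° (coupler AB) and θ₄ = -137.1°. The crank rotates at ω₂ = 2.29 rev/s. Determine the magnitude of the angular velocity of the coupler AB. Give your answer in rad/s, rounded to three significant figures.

ω₂ = 14.39 rad/s (from 2.29 rev/s).
Differentiating the loop-closure r₂e^{iθ₂}+r₃e^{iθ₃}=r₁+r₄e^{iθ₄} gives r₂ω₂e^{iθ₂}+r₃ω₃e^{iθ₃}=r₄ω₄e^{iθ₄}.
Eliminating the other unknown: ω₃ = r₂ω₂ sin(θ₄−θ₂) / [r₃ sin(θ₃−θ₄)].
Numerator sine = -0.40674; denominator sine = +0.99540.
Result = 0.0744·14.39·(-0.40674) / (0.1937·(+0.99540)) = -2.2583 rad/s; magnitude 2.2583 rad/s.

2.26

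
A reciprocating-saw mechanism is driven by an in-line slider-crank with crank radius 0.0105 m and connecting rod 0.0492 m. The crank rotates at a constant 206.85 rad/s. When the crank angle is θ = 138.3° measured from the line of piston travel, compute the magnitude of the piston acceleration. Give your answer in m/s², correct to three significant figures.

ω = 206.8 rad/s
x(θ) = r cosθ + √(L² − r² sin²θ); with ω constant, a = ω²·d²x/dθ².
d²x/dθ² = −r cosθ − r²(cos2θ)/√u − r⁴ sin²2θ/(4u^{3/2}),  u = L² − r² sin²θ = 0.00237185 m².
Substituting r = 0.0105 m, L = 0.0492 m, θ = 138.3°: d²x/dθ² = +0.0075535 m.
a = ω²·d²x/dθ² = (206.8)²·(+0.0075535) = +323.19 m/s²;  |a| = 323.19 m/s².

323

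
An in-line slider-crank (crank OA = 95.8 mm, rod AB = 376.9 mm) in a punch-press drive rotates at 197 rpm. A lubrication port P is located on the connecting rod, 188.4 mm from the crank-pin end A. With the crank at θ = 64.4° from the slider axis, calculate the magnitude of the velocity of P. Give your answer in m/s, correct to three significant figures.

1.93

ω = 20.63 rad/s.  Crank-pin speed |V_A| = rω = 1.9763 m/s, perpendicular to OA.
Rod angle: sinφ = −(r/L) sinθ ⇒ φ = -13.252°; ω_rod = −rω cosθ/√(L²−r²sin²θ) = -2.3277 rad/s.
V_P = V_A + ω_rod × AP, with AP = 0.1884 m along the rod.
Components: V_Px = −rω sinθ − a·ω_rod·sinφ = -1.8828 m/s;  V_Py = rω cosθ + a·ω_rod·cosφ = +0.42709 m/s.
|V_P| = √(V_Px² + V_Py²) = 1.9307 m/s.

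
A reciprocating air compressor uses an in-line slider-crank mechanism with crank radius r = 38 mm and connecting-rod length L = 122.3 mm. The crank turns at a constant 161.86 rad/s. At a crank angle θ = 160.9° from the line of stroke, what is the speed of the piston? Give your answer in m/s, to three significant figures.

1.42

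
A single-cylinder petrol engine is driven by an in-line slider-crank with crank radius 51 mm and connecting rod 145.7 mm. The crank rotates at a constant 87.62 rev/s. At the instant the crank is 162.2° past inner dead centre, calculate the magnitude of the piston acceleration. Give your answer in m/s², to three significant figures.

ω = 2π·87.6 = 550.5 rad/s
x(θ) = r cosθ + √(L² − r² sin²θ); with ω constant, a = ω²·d²x/dθ².
d²x/dθ² = −r cosθ − r²(cos2θ)/√u − r⁴ sin²2θ/(4u^{3/2}),  u = L² − r² sin²θ = 0.0209854 m².
Substituting r = 0.051 m, L = 0.1457 m, θ = 162.2°: d²x/dθ² = +0.033771 m.
a = ω²·d²x/dθ² = (550.5)²·(+0.033771) = +10236 m/s²;  |a| = 10236 m/s².

10200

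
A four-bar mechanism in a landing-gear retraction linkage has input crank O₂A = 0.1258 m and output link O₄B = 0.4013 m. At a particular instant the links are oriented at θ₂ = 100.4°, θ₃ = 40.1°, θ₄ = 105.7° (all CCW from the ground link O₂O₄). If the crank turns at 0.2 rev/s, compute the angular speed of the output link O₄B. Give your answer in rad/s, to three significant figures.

0.376

ω₂ = 1.257 rad/s (from 0.2 rev/s).
Differentiating the loop-closure r₂e^{iθ₂}+r₃e^{iθ₃}=r₁+r₄e^{iθ₄} gives r₂ω₂e^{iθ₂}+r₃ω₃e^{iθ₃}=r₄ω₄e^{iθ₄}.
Eliminating the other unknown: ω₄ = r₂ω₂ sin(θ₂−θ₃) / [r₄ sin(θ₄−θ₃)].
Numerator sine = +0.86863; denominator sine = +0.91068.
Result = 0.1258·1.257·(+0.86863) / (0.4013·(+0.91068)) = +0.37574 rad/s; magnitude 0.37574 rad/s.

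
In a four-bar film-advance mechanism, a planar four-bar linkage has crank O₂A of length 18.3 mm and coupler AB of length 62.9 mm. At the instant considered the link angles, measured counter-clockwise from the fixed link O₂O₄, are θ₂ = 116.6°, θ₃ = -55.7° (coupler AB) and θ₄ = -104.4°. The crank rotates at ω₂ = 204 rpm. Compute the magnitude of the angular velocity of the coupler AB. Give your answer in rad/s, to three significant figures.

ω₂ = 21.36 rad/s (from 204 rpm).
Differentiating the loop-closure r₂e^{iθ₂}+r₃e^{iθ₃}=r₁+r₄e^{iθ₄} gives r₂ω₂e^{iθ₂}+r₃ω₃e^{iθ₃}=r₄ω₄e^{iθ₄}.
Eliminating the other unknown: ω₃ = r₂ω₂ sin(θ₄−θ₂) / [r₃ sin(θ₃−θ₄)].
Numerator sine = +0.65606; denominator sine = +0.75126.
Result = 0.0183·21.36·(+0.65606) / (0.0629·(+0.75126)) = +5.4276 rad/s; magnitude 5.4276 rad/s.

5.43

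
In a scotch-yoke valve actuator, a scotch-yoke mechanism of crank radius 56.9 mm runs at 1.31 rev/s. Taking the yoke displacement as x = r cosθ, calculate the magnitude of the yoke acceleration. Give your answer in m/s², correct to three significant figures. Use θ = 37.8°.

3.05

ω = 8.231 rad/s (from 1.31 rev/s).
x = r cosθ ⇒ ẍ = −rω² cosθ (ω constant).
|a| = rω²|cosθ| = 0.0569·(8.231)²·|cos 37.8°| = 3.046 m/s².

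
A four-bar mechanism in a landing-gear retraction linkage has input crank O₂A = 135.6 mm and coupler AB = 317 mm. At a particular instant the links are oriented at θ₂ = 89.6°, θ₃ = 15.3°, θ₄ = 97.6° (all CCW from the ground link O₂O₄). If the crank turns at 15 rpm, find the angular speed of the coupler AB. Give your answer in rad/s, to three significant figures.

0.0944

ω₂ = 1.571 rad/s (from 15 rpm).
Differentiating the loop-closure r₂e^{iθ₂}+r₃e^{iθ₃}=r₁+r₄e^{iθ₄} gives r₂ω₂e^{iθ₂}+r₃ω₃e^{iθ₃}=r₄ω₄e^{iθ₄}.
Eliminating the other unknown: ω₃ = r₂ω₂ sin(θ₄−θ₂) / [r₃ sin(θ₃−θ₄)].
Numerator sine = +0.13917; denominator sine = -0.99098.
Result = 0.1356·1.571·(+0.13917) / (0.317·(-0.99098)) = -0.094365 rad/s; magnitude 0.094365 rad/s.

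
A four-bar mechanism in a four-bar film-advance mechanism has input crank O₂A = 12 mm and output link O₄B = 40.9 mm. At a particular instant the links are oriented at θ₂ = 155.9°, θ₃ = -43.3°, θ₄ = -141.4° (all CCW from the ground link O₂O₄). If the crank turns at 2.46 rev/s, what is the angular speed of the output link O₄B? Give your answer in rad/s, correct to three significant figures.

1.51

ω₂ = 15.46 rad/s (from 2.46 rev/s).
Differentiating the loop-closure r₂e^{iθ₂}+r₃e^{iθ₃}=r₁+r₄e^{iθ₄} gives r₂ω₂e^{iθ₂}+r₃ω₃e^{iθ₃}=r₄ω₄e^{iθ₄}.
Eliminating the other unknown: ω₄ = r₂ω₂ sin(θ₂−θ₃) / [r₄ sin(θ₄−θ₃)].
Numerator sine = -0.32887; denominator sine = -0.99002.
Result = 0.012·15.46·(-0.32887) / (0.0409·(-0.99002)) = +1.5064 rad/s; magnitude 1.5064 rad/s.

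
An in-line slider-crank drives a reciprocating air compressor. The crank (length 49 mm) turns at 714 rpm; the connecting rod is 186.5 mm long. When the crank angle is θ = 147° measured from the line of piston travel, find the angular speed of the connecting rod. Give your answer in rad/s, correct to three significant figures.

ω = 74.77 rad/s (converted from 714 rpm).
The rod makes angle φ with the slider axis where L sinφ = r sinθ; differentiating, L cosφ·φ̇ = r ω cosθ.
L cosφ = √(L² − r² sin²θ) = 0.18458 m.
|ω_rod| = r ω |cosθ| / √(L² − r² sin²θ) = 0.049·74.77·0.83867/0.18458 = 16.647 rad/s.

16.6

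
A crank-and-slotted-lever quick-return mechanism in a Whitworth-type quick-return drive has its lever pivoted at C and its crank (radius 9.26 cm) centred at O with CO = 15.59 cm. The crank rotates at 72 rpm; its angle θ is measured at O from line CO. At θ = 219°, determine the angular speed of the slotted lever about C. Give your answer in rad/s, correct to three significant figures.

1.91

ω = 7.54 rad/s (from 72 rpm).
Crank pin A relative to C: A = (d + r cosθ, r sinθ); lever angle φ = atan2(r sinθ, d + r cosθ).
Differentiating tanφ: φ̇ = rω(d cosθ + r)/(d² + r² + 2dr cosθ).
d² + r² + 2dr cosθ = |CA|² = 0.0104413 m²;  d cosθ + r = -0.028557 m.
|ω_lever| = |0.0926·7.54·-0.028557| / 0.0104413 = 1.9096 rad/s.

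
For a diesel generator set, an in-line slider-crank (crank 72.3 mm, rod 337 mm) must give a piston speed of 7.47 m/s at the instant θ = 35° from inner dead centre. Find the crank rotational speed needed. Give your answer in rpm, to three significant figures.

For an in-line slider-crank, |v_piston| = rω|sinθ|·[1 + r cosθ/√(L² − r² sin²θ)].
With r = 0.0723 m, L = 0.337 m, θ = 35°: the bracketed kinematic factor |dx/dθ| = 0.048813 m.
ω = v/|dx/dθ| = 7.47/0.048813 = 153.03 rad/s.
N = 60ω/(2π) = 1461.3 rpm.

1460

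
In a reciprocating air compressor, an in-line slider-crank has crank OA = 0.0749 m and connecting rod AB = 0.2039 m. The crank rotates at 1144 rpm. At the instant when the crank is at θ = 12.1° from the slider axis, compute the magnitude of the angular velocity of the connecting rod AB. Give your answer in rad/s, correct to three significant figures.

ω = 119.8 rad/s (converted from 1144 rpm).
The rod makes angle φ with the slider axis where L sinφ = r sinθ; differentiating, L cosφ·φ̇ = r ω cosθ.
L cosφ = √(L² − r² sin²θ) = 0.20329 m.
|ω_rod| = r ω |cosθ| / √(L² − r² sin²θ) = 0.0749·119.8·0.97778/0.20329 = 43.157 rad/s.

43.2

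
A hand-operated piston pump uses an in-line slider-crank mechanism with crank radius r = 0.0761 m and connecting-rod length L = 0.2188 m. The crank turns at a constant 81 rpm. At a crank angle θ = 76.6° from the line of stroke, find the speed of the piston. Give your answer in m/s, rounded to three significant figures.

0.682

ω = 2π·81/60 = 8.482 rad/s
For an in-line slider-crank, x = r cosθ + √(L² − r² sin²θ), so v = −rω sinθ·[1 + r cosθ/√(L² − r² sin²θ)].
With r = 0.0761 m, L = 0.2188 m, θ = 76.6°: √(L² − r² sin²θ) = 0.2059 m.
v = −0.0761·8.482·0.97278·[1 + 0.0761·0.23175/0.2059] = -0.68172 m/s.
|v| = 0.68172 m/s.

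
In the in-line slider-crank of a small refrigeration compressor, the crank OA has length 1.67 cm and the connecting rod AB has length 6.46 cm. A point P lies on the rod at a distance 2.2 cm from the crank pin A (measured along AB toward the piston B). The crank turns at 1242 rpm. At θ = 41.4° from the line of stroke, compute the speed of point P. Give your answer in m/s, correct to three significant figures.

1.87

ω = 130.1 rad/s.  Crank-pin speed |V_A| = rω = 2.172 m/s, perpendicular to OA.
Rod angle: sinφ = −(r/L) sinθ ⇒ φ = -9.844°; ω_rod = −rω cosθ/√(L²−r²sin²θ) = -25.598 rad/s.
V_P = V_A + ω_rod × AP, with AP = 0.022 m along the rod.
Components: V_Px = −rω sinθ − a·ω_rod·sinφ = -1.5327 m/s;  V_Py = rω cosθ + a·ω_rod·cosφ = +1.0744 m/s.
|V_P| = √(V_Px² + V_Py²) = 1.8717 m/s.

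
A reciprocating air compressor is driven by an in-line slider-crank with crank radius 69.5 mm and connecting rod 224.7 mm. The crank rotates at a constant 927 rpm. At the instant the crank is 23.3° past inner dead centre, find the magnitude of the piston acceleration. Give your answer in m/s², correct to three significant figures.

744

ω = 2π·927/60 = 97.08 rad/s
x(θ) = r cosθ + √(L² − r² sin²θ); with ω constant, a = ω²·d²x/dθ².
d²x/dθ² = −r cosθ − r²(cos2θ)/√u − r⁴ sin²2θ/(4u^{3/2}),  u = L² − r² sin²θ = 0.0497344 m².
Substituting r = 0.0695 m, L = 0.2247 m, θ = 23.3°: d²x/dθ² = -0.078991 m.
a = ω²·d²x/dθ² = (97.08)²·(-0.078991) = -744.38 m/s²;  |a| = 744.38 m/s².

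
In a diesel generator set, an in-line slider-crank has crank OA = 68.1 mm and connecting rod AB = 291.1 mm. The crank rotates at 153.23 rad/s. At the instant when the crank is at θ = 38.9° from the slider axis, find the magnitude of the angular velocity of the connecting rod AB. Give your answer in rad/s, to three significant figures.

ω = 153.2 rad/s
The rod makes angle φ with the slider axis where L sinφ = r sinθ; differentiating, L cosφ·φ̇ = r ω cosθ.
L cosφ = √(L² − r² sin²θ) = 0.28794 m.
|ω_rod| = r ω |cosθ| / √(L² − r² sin²θ) = 0.0681·153.2·0.77824/0.28794 = 28.203 rad/s.

28.2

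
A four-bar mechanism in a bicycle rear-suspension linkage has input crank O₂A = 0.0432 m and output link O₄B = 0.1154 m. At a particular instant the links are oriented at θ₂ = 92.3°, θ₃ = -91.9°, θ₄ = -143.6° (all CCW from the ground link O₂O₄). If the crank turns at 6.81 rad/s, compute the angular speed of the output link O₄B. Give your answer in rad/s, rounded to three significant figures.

0.238

ω₂ = 6.81 rad/s
Differentiating the loop-closure r₂e^{iθ₂}+r₃e^{iθ₃}=r₁+r₄e^{iθ₄} gives r₂ω₂e^{iθ₂}+r₃ω₃e^{iθ₃}=r₄ω₄e^{iθ₄}.
Eliminating the other unknown: ω₄ = r₂ω₂ sin(θ₂−θ₃) / [r₄ sin(θ₄−θ₃)].
Numerator sine = -0.07324; denominator sine = -0.78478.
Result = 0.0432·6.81·(-0.07324) / (0.1154·(-0.78478)) = +0.23791 rad/s; magnitude 0.23791 rad/s.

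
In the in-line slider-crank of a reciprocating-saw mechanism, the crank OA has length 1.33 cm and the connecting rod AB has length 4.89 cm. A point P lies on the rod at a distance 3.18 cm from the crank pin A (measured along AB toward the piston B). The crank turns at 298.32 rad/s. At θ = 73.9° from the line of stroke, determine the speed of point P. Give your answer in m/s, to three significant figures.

ω = 298.3 rad/s.  Crank-pin speed |V_A| = rω = 3.9677 m/s, perpendicular to OA.
Rod angle: sinφ = −(r/L) sinθ ⇒ φ = -15.148°; ω_rod = −rω cosθ/√(L²−r²sin²θ) = -23.311 rad/s.
V_P = V_A + ω_rod × AP, with AP = 0.0318 m along the rod.
Components: V_Px = −rω sinθ − a·ω_rod·sinφ = -4.0058 m/s;  V_Py = rω cosθ + a·ω_rod·cosφ = +0.38476 m/s.
|V_P| = √(V_Px² + V_Py²) = 4.0242 m/s.

4.02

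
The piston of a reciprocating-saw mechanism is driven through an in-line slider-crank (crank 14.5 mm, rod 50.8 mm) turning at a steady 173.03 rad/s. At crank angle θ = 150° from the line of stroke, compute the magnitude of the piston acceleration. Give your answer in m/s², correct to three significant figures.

ω = 173 rad/s
x(θ) = r cosθ + √(L² − r² sin²θ); with ω constant, a = ω²·d²x/dθ².
d²x/dθ² = −r cosθ − r²(cos2θ)/√u − r⁴ sin²2θ/(4u^{3/2}),  u = L² − r² sin²θ = 0.00252808 m².
Substituting r = 0.0145 m, L = 0.0508 m, θ = 150°: d²x/dθ² = +0.010401 m.
a = ω²·d²x/dθ² = (173)²·(+0.010401) = +311.41 m/s²;  |a| = 311.41 m/s².

311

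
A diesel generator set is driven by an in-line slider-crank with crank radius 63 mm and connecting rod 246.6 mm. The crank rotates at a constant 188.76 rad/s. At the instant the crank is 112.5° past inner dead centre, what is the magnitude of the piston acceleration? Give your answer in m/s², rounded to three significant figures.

1270

ω = 188.8 rad/s
x(θ) = r cosθ + √(L² − r² sin²θ); with ω constant, a = ω²·d²x/dθ².
d²x/dθ² = −r cosθ − r²(cos2θ)/√u − r⁴ sin²2θ/(4u^{3/2}),  u = L² − r² sin²θ = 0.0574238 m².
Substituting r = 0.063 m, L = 0.2466 m, θ = 112.5°: d²x/dθ² = +0.035678 m.
a = ω²·d²x/dθ² = (188.8)²·(+0.035678) = +1271.2 m/s²;  |a| = 1271.2 m/s².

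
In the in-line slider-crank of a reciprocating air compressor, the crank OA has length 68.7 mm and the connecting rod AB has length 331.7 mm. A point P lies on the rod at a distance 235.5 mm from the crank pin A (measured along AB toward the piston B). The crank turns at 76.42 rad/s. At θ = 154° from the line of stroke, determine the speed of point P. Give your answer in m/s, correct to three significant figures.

2.42

ω = 76.42 rad/s.  Crank-pin speed |V_A| = rω = 5.2501 m/s, perpendicular to OA.
Rod angle: sinφ = −(r/L) sinθ ⇒ φ = -5.209°; ω_rod = −rω cosθ/√(L²−r²sin²θ) = +14.285 rad/s.
V_P = V_A + ω_rod × AP, with AP = 0.2355 m along the rod.
Components: V_Px = −rω sinθ − a·ω_rod·sinφ = -1.996 m/s;  V_Py = rω cosθ + a·ω_rod·cosφ = -1.3685 m/s.
|V_P| = √(V_Px² + V_Py²) = 2.4201 m/s.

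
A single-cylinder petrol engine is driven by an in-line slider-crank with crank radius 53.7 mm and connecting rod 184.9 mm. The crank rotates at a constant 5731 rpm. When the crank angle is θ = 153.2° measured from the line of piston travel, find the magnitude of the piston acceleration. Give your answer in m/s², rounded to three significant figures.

ω = 2π·5731/60 = 600.1 rad/s
x(θ) = r cosθ + √(L² − r² sin²θ); with ω constant, a = ω²·d²x/dθ².
d²x/dθ² = −r cosθ − r²(cos2θ)/√u − r⁴ sin²2θ/(4u^{3/2}),  u = L² − r² sin²θ = 0.0336018 m².
Substituting r = 0.0537 m, L = 0.1849 m, θ = 153.2°: d²x/dθ² = +0.038378 m.
a = ω²·d²x/dθ² = (600.1)²·(+0.038378) = +13823 m/s²;  |a| = 13823 m/s².

13800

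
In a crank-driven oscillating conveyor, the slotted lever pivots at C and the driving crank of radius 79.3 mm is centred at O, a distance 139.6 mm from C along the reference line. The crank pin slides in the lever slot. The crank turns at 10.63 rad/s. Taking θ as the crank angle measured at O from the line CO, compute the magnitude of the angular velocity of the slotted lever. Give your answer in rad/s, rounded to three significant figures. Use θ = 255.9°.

ω = 10.63 rad/s
Crank pin A relative to C: A = (d + r cosθ, r sinθ); lever angle φ = atan2(r sinθ, d + r cosθ).
Differentiating tanφ: φ̇ = rω(d cosθ + r)/(d² + r² + 2dr cosθ).
d² + r² + 2dr cosθ = |CA|² = 0.0203829 m²;  d cosθ + r = +0.045291 m.
|ω_lever| = |0.0793·10.63·+0.045291| / 0.0203829 = 1.8731 rad/s.

1.87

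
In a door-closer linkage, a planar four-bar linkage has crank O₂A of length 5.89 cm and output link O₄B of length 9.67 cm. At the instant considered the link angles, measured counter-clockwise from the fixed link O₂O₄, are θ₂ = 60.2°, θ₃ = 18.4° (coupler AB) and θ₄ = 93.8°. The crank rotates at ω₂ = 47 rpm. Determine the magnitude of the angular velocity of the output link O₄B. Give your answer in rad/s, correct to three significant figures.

ω₂ = 4.922 rad/s (from 47 rpm).
Differentiating the loop-closure r₂e^{iθ₂}+r₃e^{iθ₃}=r₁+r₄e^{iθ₄} gives r₂ω₂e^{iθ₂}+r₃ω₃e^{iθ₃}=r₄ω₄e^{iθ₄}.
Eliminating the other unknown: ω₄ = r₂ω₂ sin(θ₂−θ₃) / [r₄ sin(θ₄−θ₃)].
Numerator sine = +0.66653; denominator sine = +0.96771.
Result = 0.0589·4.922·(+0.66653) / (0.0967·(+0.96771)) = +2.0649 rad/s; magnitude 2.0649 rad/s.

2.06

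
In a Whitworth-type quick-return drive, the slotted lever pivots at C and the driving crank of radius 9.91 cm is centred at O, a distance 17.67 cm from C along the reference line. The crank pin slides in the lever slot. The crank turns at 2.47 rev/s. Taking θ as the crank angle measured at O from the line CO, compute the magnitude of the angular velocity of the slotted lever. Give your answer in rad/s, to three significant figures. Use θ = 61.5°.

4.88

ω = 15.52 rad/s (from 2.47 rev/s).
Crank pin A relative to C: A = (d + r cosθ, r sinθ); lever angle φ = atan2(r sinθ, d + r cosθ).
Differentiating tanφ: φ̇ = rω(d cosθ + r)/(d² + r² + 2dr cosθ).
d² + r² + 2dr cosθ = |CA|² = 0.0577547 m²;  d cosθ + r = +0.18341 m.
|ω_lever| = |0.0991·15.52·+0.18341| / 0.0577547 = 4.8842 rad/s.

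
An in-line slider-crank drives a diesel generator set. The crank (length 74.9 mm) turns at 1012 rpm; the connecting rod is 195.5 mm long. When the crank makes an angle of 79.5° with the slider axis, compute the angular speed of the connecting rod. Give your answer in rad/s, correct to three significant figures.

ω = 106 rad/s (converted from 1012 rpm).
The rod makes angle φ with the slider axis where L sinφ = r sinθ; differentiating, L cosφ·φ̇ = r ω cosθ.
L cosφ = √(L² − r² sin²θ) = 0.1811 m.
|ω_rod| = r ω |cosθ| / √(L² − r² sin²θ) = 0.0749·106·0.18224/0.1811 = 7.9875 rad/s.

7.99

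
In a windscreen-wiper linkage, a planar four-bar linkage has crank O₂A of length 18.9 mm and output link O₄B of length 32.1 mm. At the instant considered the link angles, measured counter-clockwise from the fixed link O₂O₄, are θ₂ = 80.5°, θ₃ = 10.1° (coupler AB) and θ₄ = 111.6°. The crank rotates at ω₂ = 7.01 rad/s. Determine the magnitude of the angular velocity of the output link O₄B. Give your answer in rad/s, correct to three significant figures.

ω₂ = 7.01 rad/s
Differentiating the loop-closure r₂e^{iθ₂}+r₃e^{iθ₃}=r₁+r₄e^{iθ₄} gives r₂ω₂e^{iθ₂}+r₃ω₃e^{iθ₃}=r₄ω₄e^{iθ₄}.
Eliminating the other unknown: ω₄ = r₂ω₂ sin(θ₂−θ₃) / [r₄ sin(θ₄−θ₃)].
Numerator sine = +0.94206; denominator sine = +0.97992.
Result = 0.0189·7.01·(+0.94206) / (0.0321·(+0.97992)) = +3.9679 rad/s; magnitude 3.9679 rad/s.

3.97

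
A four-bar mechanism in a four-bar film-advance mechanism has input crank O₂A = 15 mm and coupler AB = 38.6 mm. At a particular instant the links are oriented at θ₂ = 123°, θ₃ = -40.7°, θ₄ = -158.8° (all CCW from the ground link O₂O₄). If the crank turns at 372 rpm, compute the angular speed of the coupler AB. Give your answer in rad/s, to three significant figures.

ω₂ = 38.96 rad/s (from 372 rpm).
Differentiating the loop-closure r₂e^{iθ₂}+r₃e^{iθ₃}=r₁+r₄e^{iθ₄} gives r₂ω₂e^{iθ₂}+r₃ω₃e^{iθ₃}=r₄ω₄e^{iθ₄}.
Eliminating the other unknown: ω₃ = r₂ω₂ sin(θ₄−θ₂) / [r₃ sin(θ₃−θ₄)].
Numerator sine = +0.97887; denominator sine = +0.88213.
Result = 0.015·38.96·(+0.97887) / (0.0386·(+0.88213)) = +16.798 rad/s; magnitude 16.798 rad/s.

16.8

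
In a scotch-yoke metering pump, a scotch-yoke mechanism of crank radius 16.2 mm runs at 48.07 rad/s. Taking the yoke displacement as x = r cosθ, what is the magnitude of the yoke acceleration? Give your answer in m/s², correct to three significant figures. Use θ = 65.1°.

15.8

ω = 48.07 rad/s
x = r cosθ ⇒ ẍ = −rω² cosθ (ω constant).
|a| = rω²|cosθ| = 0.0162·(48.07)²·|cos 65.1°| = 15.761 m/s².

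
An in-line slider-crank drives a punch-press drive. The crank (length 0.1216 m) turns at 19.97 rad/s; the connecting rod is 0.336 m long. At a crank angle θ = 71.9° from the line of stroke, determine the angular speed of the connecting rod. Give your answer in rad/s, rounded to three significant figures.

2.39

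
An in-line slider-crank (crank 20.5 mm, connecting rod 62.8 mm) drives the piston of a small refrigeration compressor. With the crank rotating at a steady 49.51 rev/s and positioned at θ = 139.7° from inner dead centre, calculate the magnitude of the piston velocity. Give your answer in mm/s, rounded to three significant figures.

ω = 2π·49.5 = 311.1 rad/s
For an in-line slider-crank, x = r cosθ + √(L² − r² sin²θ), so v = −rω sinθ·[1 + r cosθ/√(L² − r² sin²θ)].
With r = 0.0205 m, L = 0.0628 m, θ = 139.7°: √(L² − r² sin²θ) = 0.061384 m.
v = −0.0205·311.1·0.64679·[1 + 0.0205·-0.76267/0.061384] = -3.0741 m/s.
|v| = 3.0741 m/s = 3074.1 mm/s.

3070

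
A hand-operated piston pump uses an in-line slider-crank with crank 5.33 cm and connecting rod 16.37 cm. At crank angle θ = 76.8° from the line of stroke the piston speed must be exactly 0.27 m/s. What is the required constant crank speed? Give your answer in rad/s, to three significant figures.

For an in-line slider-crank, |v_piston| = rω|sinθ|·[1 + r cosθ/√(L² − r² sin²θ)].
With r = 0.0533 m, L = 0.1637 m, θ = 76.8°: the bracketed kinematic factor |dx/dθ| = 0.05596 m.
ω = v/|dx/dθ| = 0.27/0.05596 = 4.8249 rad/s.

4.82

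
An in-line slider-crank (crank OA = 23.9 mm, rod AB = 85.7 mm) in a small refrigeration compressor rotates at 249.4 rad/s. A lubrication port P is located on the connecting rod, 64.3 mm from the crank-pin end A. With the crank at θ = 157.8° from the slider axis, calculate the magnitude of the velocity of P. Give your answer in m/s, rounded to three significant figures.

ω = 249.4 rad/s.  Crank-pin speed |V_A| = rω = 5.9607 m/s, perpendicular to OA.
Rod angle: sinφ = −(r/L) sinθ ⇒ φ = -6.049°; ω_rod = −rω cosθ/√(L²−r²sin²θ) = +64.757 rad/s.
V_P = V_A + ω_rod × AP, with AP = 0.0643 m along the rod.
Components: V_Px = −rω sinθ − a·ω_rod·sinφ = -1.8134 m/s;  V_Py = rω cosθ + a·ω_rod·cosφ = -1.3781 m/s.
|V_P| = √(V_Px² + V_Py²) = 2.2776 m/s.

2.28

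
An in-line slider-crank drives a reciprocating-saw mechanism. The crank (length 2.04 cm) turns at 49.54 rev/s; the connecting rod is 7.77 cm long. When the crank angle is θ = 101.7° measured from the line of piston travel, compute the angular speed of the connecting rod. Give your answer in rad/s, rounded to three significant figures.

17.1

ω = 311.3 rad/s (converted from 49.54 rev/s).
The rod makes angle φ with the slider axis where L sinφ = r sinθ; differentiating, L cosφ·φ̇ = r ω cosθ.
L cosφ = √(L² − r² sin²θ) = 0.075088 m.
|ω_rod| = r ω |cosθ| / √(L² − r² sin²θ) = 0.0204·311.3·0.20279/0.075088 = 17.149 rad/s.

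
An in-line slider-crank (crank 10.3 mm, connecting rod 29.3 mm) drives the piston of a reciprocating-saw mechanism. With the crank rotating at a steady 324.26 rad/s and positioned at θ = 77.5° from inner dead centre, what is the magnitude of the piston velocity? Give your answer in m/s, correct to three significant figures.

ω = 324.3 rad/s
For an in-line slider-crank, x = r cosθ + √(L² − r² sin²θ), so v = −rω sinθ·[1 + r cosθ/√(L² − r² sin²θ)].
With r = 0.0103 m, L = 0.0293 m, θ = 77.5°: √(L² − r² sin²θ) = 0.02752 m.
v = −0.0103·324.3·0.97630·[1 + 0.0103·0.21644/0.02752] = -3.5248 m/s.
|v| = 3.5248 m/s.

3.52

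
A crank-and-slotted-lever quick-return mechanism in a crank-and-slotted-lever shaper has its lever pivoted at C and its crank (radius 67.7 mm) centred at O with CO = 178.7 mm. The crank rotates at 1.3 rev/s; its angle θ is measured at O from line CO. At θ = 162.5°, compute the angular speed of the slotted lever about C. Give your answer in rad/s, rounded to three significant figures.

4.23

ω = 8.168 rad/s (from 1.3 rev/s).
Crank pin A relative to C: A = (d + r cosθ, r sinθ); lever angle φ = atan2(r sinθ, d + r cosθ).
Differentiating tanφ: φ̇ = rω(d cosθ + r)/(d² + r² + 2dr cosθ).
d² + r² + 2dr cosθ = |CA|² = 0.0134409 m²;  d cosθ + r = -0.10273 m.
|ω_lever| = |0.0677·8.168·-0.10273| / 0.0134409 = 4.2265 rad/s.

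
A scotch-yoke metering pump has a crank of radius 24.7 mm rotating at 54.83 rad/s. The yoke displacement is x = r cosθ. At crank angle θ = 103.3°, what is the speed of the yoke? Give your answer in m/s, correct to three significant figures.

1.32

ω = 54.83 rad/s
x = r cosθ ⇒ ẋ = −rω sinθ.
|v| = rω|sinθ| = 0.0247·54.83·|sin 103.3°| = 1.318 m/s.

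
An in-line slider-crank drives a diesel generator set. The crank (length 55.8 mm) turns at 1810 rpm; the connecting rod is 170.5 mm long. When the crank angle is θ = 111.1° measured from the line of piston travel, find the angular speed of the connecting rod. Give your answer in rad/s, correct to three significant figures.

23.5

ω = 189.5 rad/s (converted from 1810 rpm).
The rod makes angle φ with the slider axis where L sinφ = r sinθ; differentiating, L cosφ·φ̇ = r ω cosθ.
L cosφ = √(L² − r² sin²θ) = 0.16236 m.
|ω_rod| = r ω |cosθ| / √(L² − r² sin²θ) = 0.0558·189.5·0.36000/0.16236 = 23.451 rad/s.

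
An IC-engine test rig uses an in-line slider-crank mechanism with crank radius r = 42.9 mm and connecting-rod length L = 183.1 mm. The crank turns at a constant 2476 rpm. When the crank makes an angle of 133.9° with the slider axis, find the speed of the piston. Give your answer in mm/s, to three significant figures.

ω = 2π·2476/60 = 259.3 rad/s
For an in-line slider-crank, x = r cosθ + √(L² − r² sin²θ), so v = −rω sinθ·[1 + r cosθ/√(L² − r² sin²θ)].
With r = 0.0429 m, L = 0.1831 m, θ = 133.9°: √(L² − r² sin²θ) = 0.18047 m.
v = −0.0429·259.3·0.72055·[1 + 0.0429·-0.69340/0.18047] = -6.6939 m/s.
|v| = 6.6939 m/s = 6693.9 mm/s.

6690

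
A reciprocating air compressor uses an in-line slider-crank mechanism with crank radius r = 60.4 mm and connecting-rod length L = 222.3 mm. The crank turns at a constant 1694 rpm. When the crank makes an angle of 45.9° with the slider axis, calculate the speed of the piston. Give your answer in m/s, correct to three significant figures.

ω = 2π·1694/60 = 177.4 rad/s
For an in-line slider-crank, x = r cosθ + √(L² − r² sin²θ), so v = −rω sinθ·[1 + r cosθ/√(L² − r² sin²θ)].
With r = 0.0604 m, L = 0.2223 m, θ = 45.9°: √(L² − r² sin²θ) = 0.21803 m.
v = −0.0604·177.4·0.71813·[1 + 0.0604·0.69591/0.21803] = -9.1779 m/s.
|v| = 9.1779 m/s.

9.18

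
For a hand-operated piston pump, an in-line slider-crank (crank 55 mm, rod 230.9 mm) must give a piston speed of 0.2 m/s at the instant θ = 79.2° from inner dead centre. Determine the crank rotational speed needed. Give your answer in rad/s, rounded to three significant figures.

For an in-line slider-crank, |v_piston| = rω|sinθ|·[1 + r cosθ/√(L² − r² sin²θ)].
With r = 0.055 m, L = 0.2309 m, θ = 79.2°: the bracketed kinematic factor |dx/dθ| = 0.056506 m.
ω = v/|dx/dθ| = 0.2/0.056506 = 3.5394 rad/s.

3.54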